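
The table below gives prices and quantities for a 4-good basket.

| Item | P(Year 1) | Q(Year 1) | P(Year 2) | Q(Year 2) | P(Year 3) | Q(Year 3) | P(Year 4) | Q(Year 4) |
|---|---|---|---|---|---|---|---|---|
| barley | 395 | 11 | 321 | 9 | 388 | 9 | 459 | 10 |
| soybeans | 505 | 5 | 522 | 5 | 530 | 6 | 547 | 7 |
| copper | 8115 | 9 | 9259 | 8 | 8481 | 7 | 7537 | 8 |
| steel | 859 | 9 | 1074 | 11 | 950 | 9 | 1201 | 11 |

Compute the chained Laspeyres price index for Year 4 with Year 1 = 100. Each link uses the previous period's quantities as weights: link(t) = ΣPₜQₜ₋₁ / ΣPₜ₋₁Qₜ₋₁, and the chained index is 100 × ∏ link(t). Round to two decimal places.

99.47

Link Year 1→Year 2:
ΣP(Year 2)Q(Year 1) = 321×11 + 522×5 + 9259×9 + 1074×9 = 3531 + 2610 + 83331 + 9666 = 99138
ΣP(Year 1)Q(Year 1) = 395×11 + 505×5 + 8115×9 + 859×9 = 4345 + 2525 + 73035 + 7731 = 87636
link = 99138/87636 = 1.131247
Link Year 2→Year 3:
ΣP(Year 3)Q(Year 2) = 388×9 + 530×5 + 8481×8 + 950×11 = 3492 + 2650 + 67848 + 10450 = 84440
ΣP(Year 2)Q(Year 2) = 321×9 + 522×5 + 9259×8 + 1074×11 = 2889 + 2610 + 74072 + 11814 = 91385
link = 84440/91385 = 0.924003
Link Year 3→Year 4:
ΣP(Year 4)Q(Year 3) = 459×9 + 547×6 + 7537×7 + 1201×9 = 4131 + 3282 + 52759 + 10809 = 70981
ΣP(Year 3)Q(Year 3) = 388×9 + 530×6 + 8481×7 + 950×9 = 3492 + 3180 + 59367 + 8550 = 74589
link = 70981/74589 = 0.951628
Chained index = 100 × 1.131247 × 0.924003 × 0.951628 = 99.4714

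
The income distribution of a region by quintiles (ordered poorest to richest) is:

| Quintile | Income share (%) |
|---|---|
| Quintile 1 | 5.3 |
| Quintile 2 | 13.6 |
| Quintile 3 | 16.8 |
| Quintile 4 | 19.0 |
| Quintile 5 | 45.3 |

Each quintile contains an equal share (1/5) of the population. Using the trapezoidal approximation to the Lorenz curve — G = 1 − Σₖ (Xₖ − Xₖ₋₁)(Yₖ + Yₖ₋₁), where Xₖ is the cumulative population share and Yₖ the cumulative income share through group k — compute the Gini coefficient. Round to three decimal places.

0.342

Cumulative income shares Yₖ: 0.0530, 0.1890, 0.3570, 0.5470, 1.0000
Σ (Xₖ−Xₖ₋₁)(Yₖ+Yₖ₋₁) = (1/5)(0.0530+0.0000) + (1/5)(0.1890+0.0530) + (1/5)(0.3570+0.1890) + (1/5)(0.5470+0.3570) + (1/5)(1.0000+0.5470)
  = 0.0106 + 0.0484 + 0.1092 + 0.1808 + 0.3094 = 0.6584
G = 1 − 0.6584 = 0.3416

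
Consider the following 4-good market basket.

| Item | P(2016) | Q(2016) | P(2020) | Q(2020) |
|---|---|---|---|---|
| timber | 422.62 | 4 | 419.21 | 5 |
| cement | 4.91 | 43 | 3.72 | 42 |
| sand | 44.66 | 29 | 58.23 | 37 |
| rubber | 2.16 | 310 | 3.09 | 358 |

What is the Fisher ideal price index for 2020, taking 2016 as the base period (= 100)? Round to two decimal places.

116.07

Laspeyres component (base-period weights):
ΣP(2020)Q(2016) = 419.21×4 + 3.72×43 + 58.23×29 + 3.09×310 = 1676.84 + 159.96 + 1688.67 + 957.9 = 4483.37
ΣP(2016)Q(2016) = 422.62×4 + 4.91×43 + 44.66×29 + 2.16×310 = 1690.48 + 211.13 + 1295.14 + 669.6 = 3866.35
L = 4483.37 / 3866.35 × 100 = 115.9587
Paasche component (current-period weights):
ΣP(2020)Q(2020) = 419.21×5 + 3.72×42 + 58.23×37 + 3.09×358 = 2096.05 + 156.24 + 2154.51 + 1106.22 = 5513.02
ΣP(2016)Q(2020) = 422.62×5 + 4.91×42 + 44.66×37 + 2.16×358 = 2113.1 + 206.22 + 1652.42 + 773.28 = 4745.02
P = 5513.02 / 4745.02 × 100 = 116.1854
Fisher = √(L × P) = √(115.9587 × 116.1854) = 116.0720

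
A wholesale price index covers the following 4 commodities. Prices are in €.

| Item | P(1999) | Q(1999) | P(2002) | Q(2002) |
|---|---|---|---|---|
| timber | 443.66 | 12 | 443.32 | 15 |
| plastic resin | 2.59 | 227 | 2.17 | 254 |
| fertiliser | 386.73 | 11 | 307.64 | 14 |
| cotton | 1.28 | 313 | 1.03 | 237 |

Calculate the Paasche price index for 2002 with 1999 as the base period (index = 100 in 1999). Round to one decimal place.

Paasche price index uses current-period quantities as weights.
ΣP(2002)·Q(2002) = 443.32×15 + 2.17×254 + 307.64×14 + 1.03×237 = 6649.8 + 551.18 + 4306.96 + 244.11 = 11752.05
ΣP(1999)·Q(2002) = 443.66×15 + 2.59×254 + 386.73×14 + 1.28×237 = 6654.9 + 657.86 + 5414.22 + 303.36 = 13030.34
Index = 11752.05 / 13030.34 × 100 = 90.1899

90.2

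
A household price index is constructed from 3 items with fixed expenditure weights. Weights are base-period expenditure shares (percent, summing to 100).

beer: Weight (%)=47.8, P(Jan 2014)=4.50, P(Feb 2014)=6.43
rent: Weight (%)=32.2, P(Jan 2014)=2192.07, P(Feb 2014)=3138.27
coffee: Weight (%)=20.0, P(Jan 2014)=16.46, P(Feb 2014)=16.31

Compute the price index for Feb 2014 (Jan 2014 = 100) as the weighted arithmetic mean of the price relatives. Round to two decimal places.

beer: 47.8 × (6.43/4.50) = 47.8 × 1.428889 = 68.3009
rent: 32.2 × (3138.27/2192.07) = 32.2 × 1.431647 = 46.0990
coffee: 20.0 × (16.31/16.46) = 20.0 × 0.990887 = 19.8177
Index = Σ wᵢ·(p₁ᵢ/p₀ᵢ) = 68.3009 + 46.0990 + 19.8177 = 134.2177

134.22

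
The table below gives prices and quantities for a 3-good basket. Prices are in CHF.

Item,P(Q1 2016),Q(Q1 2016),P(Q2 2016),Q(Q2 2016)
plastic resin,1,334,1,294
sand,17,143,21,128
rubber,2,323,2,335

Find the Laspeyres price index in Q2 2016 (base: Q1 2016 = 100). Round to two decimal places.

116.77

Laspeyres price index uses base-period quantities as weights.
ΣP(Q2 2016)·Q(Q1 2016) = 1×334 + 21×143 + 2×323 = 334 + 3003 + 646 = 3983
ΣP(Q1 2016)·Q(Q1 2016) = 1×334 + 17×143 + 2×323 = 334 + 2431 + 646 = 3411
Index = 3983 / 3411 × 100 = 116.7693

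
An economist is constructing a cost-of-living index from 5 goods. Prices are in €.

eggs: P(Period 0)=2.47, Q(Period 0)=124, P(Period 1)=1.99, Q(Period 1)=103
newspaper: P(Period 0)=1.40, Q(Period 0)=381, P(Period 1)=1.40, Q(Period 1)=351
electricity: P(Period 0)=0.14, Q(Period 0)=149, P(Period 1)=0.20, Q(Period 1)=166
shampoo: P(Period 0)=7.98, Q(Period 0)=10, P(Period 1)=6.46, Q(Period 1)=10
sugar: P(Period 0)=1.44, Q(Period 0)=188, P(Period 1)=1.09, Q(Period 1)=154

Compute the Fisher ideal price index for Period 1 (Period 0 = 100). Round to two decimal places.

Laspeyres component (base-period weights):
ΣP(Period 1)Q(Period 0) = 1.99×124 + 1.40×381 + 0.20×149 + 6.46×10 + 1.09×188 = 246.76 + 533.4 + 29.8 + 64.6 + 204.92 = 1079.48
ΣP(Period 0)Q(Period 0) = 2.47×124 + 1.40×381 + 0.14×149 + 7.98×10 + 1.44×188 = 306.28 + 533.4 + 20.86 + 79.8 + 270.72 = 1211.06
L = 1079.48 / 1211.06 × 100 = 89.1351
Paasche component (current-period weights):
ΣP(Period 1)Q(Period 1) = 1.99×103 + 1.40×351 + 0.20×166 + 6.46×10 + 1.09×154 = 204.97 + 491.4 + 33.2 + 64.6 + 167.86 = 962.03
ΣP(Period 0)Q(Period 1) = 2.47×103 + 1.40×351 + 0.14×166 + 7.98×10 + 1.44×154 = 254.41 + 491.4 + 23.24 + 79.8 + 221.76 = 1070.61
P = 962.03 / 1070.61 × 100 = 89.8581
Fisher = √(L × P) = √(89.1351 × 89.8581) = 89.4959

89.50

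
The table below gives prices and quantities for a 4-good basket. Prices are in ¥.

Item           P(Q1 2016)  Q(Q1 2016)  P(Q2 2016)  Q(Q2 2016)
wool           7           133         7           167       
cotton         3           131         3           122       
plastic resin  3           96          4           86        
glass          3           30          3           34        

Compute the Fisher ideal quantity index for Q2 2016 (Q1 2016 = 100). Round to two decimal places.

110.76

Laspeyres component (base-period weights):
ΣP(Q1 2016)Q(Q2 2016) = 7×167 + 3×122 + 3×86 + 3×34 = 1169 + 366 + 258 + 102 = 1895
ΣP(Q1 2016)Q(Q1 2016) = 7×133 + 3×131 + 3×96 + 3×30 = 931 + 393 + 288 + 90 = 1702
L = 1895 / 1702 × 100 = 111.3396
Paasche component (current-period weights):
ΣP(Q2 2016)Q(Q2 2016) = 7×167 + 3×122 + 4×86 + 3×34 = 1169 + 366 + 344 + 102 = 1981
ΣP(Q2 2016)Q(Q1 2016) = 7×133 + 3×131 + 4×96 + 3×30 = 931 + 393 + 384 + 90 = 1798
P = 1981 / 1798 × 100 = 110.1780
Fisher = √(L × P) = √(111.3396 × 110.1780) = 110.7573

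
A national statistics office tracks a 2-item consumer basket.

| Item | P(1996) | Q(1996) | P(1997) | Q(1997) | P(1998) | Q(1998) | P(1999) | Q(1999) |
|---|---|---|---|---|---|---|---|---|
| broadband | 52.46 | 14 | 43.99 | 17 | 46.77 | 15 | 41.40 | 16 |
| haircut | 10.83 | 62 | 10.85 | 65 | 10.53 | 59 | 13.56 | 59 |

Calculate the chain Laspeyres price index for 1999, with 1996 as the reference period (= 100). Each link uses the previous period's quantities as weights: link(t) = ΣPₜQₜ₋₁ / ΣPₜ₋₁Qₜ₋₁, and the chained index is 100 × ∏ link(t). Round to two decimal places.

Link 1996→1997:
ΣP(1997)Q(1996) = 43.99×14 + 10.85×62 = 615.86 + 672.7 = 1288.56
ΣP(1996)Q(1996) = 52.46×14 + 10.83×62 = 734.44 + 671.46 = 1405.9
link = 1288.56/1405.9 = 0.916537
Link 1997→1998:
ΣP(1998)Q(1997) = 46.77×17 + 10.53×65 = 795.09 + 684.45 = 1479.54
ΣP(1997)Q(1997) = 43.99×17 + 10.85×65 = 747.83 + 705.25 = 1453.08
link = 1479.54/1453.08 = 1.018210
Link 1998→1999:
ΣP(1999)Q(1998) = 41.40×15 + 13.56×59 = 621 + 800.04 = 1421.04
ΣP(1998)Q(1998) = 46.77×15 + 10.53×59 = 701.55 + 621.27 = 1322.82
link = 1421.04/1322.82 = 1.074250
Chained index = 100 × 0.916537 × 1.018210 × 1.074250 = 100.2520

100.25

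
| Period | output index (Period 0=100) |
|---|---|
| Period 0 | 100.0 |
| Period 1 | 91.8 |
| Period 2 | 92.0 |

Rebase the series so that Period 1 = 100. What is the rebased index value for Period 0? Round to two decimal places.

108.93

Rebased(Period 0) = 100.0 / 91.8 × 100 = 108.9325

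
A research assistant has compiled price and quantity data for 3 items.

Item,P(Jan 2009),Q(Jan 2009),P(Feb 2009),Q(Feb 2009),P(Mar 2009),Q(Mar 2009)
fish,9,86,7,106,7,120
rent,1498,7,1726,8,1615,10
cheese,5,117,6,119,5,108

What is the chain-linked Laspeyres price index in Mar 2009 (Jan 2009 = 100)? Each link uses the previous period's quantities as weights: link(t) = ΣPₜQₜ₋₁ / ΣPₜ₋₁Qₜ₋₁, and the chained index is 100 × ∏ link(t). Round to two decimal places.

105.55

Link Jan 2009→Feb 2009:
ΣP(Feb 2009)Q(Jan 2009) = 7×86 + 1726×7 + 6×117 = 602 + 12082 + 702 = 13386
ΣP(Jan 2009)Q(Jan 2009) = 9×86 + 1498×7 + 5×117 = 774 + 10486 + 585 = 11845
link = 13386/11845 = 1.130097
Link Feb 2009→Mar 2009:
ΣP(Mar 2009)Q(Feb 2009) = 7×106 + 1615×8 + 5×119 = 742 + 12920 + 595 = 14257
ΣP(Feb 2009)Q(Feb 2009) = 7×106 + 1726×8 + 6×119 = 742 + 13808 + 714 = 15264
link = 14257/15264 = 0.934028
Chained index = 100 × 1.130097 × 0.934028 = 105.5542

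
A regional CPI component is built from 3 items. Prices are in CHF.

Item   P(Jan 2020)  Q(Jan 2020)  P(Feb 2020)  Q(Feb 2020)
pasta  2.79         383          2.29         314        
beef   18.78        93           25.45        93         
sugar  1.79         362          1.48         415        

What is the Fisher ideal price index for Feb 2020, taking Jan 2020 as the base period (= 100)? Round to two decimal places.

109.54

Laspeyres component (base-period weights):
ΣP(Feb 2020)Q(Jan 2020) = 2.29×383 + 25.45×93 + 1.48×362 = 877.07 + 2366.85 + 535.76 = 3779.68
ΣP(Jan 2020)Q(Jan 2020) = 2.79×383 + 18.78×93 + 1.79×362 = 1068.57 + 1746.54 + 647.98 = 3463.09
L = 3779.68 / 3463.09 × 100 = 109.1418
Paasche component (current-period weights):
ΣP(Feb 2020)Q(Feb 2020) = 2.29×314 + 25.45×93 + 1.48×415 = 719.06 + 2366.85 + 614.2 = 3700.11
ΣP(Jan 2020)Q(Feb 2020) = 2.79×314 + 18.78×93 + 1.79×415 = 876.06 + 1746.54 + 742.85 = 3365.45
P = 3700.11 / 3365.45 × 100 = 109.9440
Fisher = √(L × P) = √(109.1418 × 109.9440) = 109.5422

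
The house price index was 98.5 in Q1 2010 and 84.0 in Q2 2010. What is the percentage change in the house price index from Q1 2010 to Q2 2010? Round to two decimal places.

Change = (84.0 − 98.5) / 98.5 × 100
       = -14.5 / 98.5 × 100 = -14.7208%

-14.72%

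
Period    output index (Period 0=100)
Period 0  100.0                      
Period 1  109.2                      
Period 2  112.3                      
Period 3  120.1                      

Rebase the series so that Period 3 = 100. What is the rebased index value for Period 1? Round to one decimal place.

Rebased(Period 1) = 109.2 / 120.1 × 100 = 90.9242

90.9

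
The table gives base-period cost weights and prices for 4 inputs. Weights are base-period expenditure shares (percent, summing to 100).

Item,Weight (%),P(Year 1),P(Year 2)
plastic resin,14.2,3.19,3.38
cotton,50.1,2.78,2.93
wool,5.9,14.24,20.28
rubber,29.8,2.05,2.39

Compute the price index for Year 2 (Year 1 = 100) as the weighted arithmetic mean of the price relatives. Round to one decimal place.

111.0

plastic resin: 14.2 × (3.38/3.19) = 14.2 × 1.059561 = 15.0458
cotton: 50.1 × (2.93/2.78) = 50.1 × 1.053957 = 52.8032
wool: 5.9 × (20.28/14.24) = 5.9 × 1.424157 = 8.4025
rubber: 29.8 × (2.39/2.05) = 29.8 × 1.165854 = 34.7424
Index = Σ wᵢ·(p₁ᵢ/p₀ᵢ) = 15.0458 + 52.8032 + 8.4025 + 34.7424 = 110.9940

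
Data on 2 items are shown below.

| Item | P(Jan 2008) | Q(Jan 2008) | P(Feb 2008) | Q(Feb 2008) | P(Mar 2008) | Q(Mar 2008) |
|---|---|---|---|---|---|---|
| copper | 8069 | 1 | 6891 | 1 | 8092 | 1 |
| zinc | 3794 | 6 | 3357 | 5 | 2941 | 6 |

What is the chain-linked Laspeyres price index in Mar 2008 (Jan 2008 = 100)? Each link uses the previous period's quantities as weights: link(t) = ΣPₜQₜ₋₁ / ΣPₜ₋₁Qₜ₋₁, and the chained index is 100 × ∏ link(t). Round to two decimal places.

84.42

Link Jan 2008→Feb 2008:
ΣP(Feb 2008)Q(Jan 2008) = 6891×1 + 3357×6 = 6891 + 20142 = 27033
ΣP(Jan 2008)Q(Jan 2008) = 8069×1 + 3794×6 = 8069 + 22764 = 30833
link = 27033/30833 = 0.876755
Link Feb 2008→Mar 2008:
ΣP(Mar 2008)Q(Feb 2008) = 8092×1 + 2941×5 = 8092 + 14705 = 22797
ΣP(Feb 2008)Q(Feb 2008) = 6891×1 + 3357×5 = 6891 + 16785 = 23676
link = 22797/23676 = 0.962874
Chained index = 100 × 0.876755 × 0.962874 = 84.4205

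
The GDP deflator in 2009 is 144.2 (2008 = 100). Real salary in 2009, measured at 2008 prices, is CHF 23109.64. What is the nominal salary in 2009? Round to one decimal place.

33324.1

Nominal = Real × (Index/100) = 23109.64 × (144.2/100)
        = 23109.64 × 1.442 = 33324.1009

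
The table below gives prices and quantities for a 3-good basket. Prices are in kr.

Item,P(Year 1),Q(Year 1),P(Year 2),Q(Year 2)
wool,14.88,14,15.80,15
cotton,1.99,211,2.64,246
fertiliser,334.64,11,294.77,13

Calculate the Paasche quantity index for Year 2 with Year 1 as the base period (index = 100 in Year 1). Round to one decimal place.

Paasche quantity index uses current-period prices as weights.
ΣP(Year 2)·Q(Year 2) = 15.80×15 + 2.64×246 + 294.77×13 = 237 + 649.44 + 3832.01 = 4718.45
ΣP(Year 2)·Q(Year 1) = 15.80×14 + 2.64×211 + 294.77×11 = 221.2 + 557.04 + 3242.47 = 4020.71
Index = 4718.45 / 4020.71 × 100 = 117.3537

117.4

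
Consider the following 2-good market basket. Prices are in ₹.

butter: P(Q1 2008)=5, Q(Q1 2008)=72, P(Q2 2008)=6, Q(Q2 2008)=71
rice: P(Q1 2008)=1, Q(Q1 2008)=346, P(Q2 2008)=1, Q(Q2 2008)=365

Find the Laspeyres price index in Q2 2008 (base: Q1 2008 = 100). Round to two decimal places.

Laspeyres price index uses base-period quantities as weights.
ΣP(Q2 2008)·Q(Q1 2008) = 6×72 + 1×346 = 432 + 346 = 778
ΣP(Q1 2008)·Q(Q1 2008) = 5×72 + 1×346 = 360 + 346 = 706
Index = 778 / 706 × 100 = 110.1983

110.20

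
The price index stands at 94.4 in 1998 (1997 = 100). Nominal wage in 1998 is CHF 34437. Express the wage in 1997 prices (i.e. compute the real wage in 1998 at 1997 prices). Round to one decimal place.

36479.9

Real = Nominal ÷ (Index/100) = 34437 ÷ (94.4/100)
     = 34437 ÷ 0.944 = 36479.8729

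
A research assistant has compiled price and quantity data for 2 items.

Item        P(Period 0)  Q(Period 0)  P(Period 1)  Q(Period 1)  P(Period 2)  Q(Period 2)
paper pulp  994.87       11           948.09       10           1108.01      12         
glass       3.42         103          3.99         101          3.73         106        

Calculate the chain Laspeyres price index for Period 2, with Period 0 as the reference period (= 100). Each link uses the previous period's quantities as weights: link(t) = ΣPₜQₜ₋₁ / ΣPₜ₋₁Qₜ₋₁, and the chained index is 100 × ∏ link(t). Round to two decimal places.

111.24

Link Period 0→Period 1:
ΣP(Period 1)Q(Period 0) = 948.09×11 + 3.99×103 = 10428.99 + 410.97 = 10839.96
ΣP(Period 0)Q(Period 0) = 994.87×11 + 3.42×103 = 10943.57 + 352.26 = 11295.83
link = 10839.96/11295.83 = 0.959643
Link Period 1→Period 2:
ΣP(Period 2)Q(Period 1) = 1108.01×10 + 3.73×101 = 11080.1 + 376.73 = 11456.83
ΣP(Period 1)Q(Period 1) = 948.09×10 + 3.99×101 = 9480.9 + 402.99 = 9883.89
link = 11456.83/9883.89 = 1.159142
Chained index = 100 × 0.959643 × 1.159142 = 111.2362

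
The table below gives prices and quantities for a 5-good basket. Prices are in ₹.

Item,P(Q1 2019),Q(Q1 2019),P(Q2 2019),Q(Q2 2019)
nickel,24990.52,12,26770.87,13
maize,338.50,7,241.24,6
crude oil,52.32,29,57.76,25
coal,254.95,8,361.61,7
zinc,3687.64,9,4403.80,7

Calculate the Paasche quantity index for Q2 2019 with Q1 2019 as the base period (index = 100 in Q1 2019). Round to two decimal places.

104.67

Paasche quantity index uses current-period prices as weights.
ΣP(Q2 2019)·Q(Q2 2019) = 26770.87×13 + 241.24×6 + 57.76×25 + 361.61×7 + 4403.80×7 = 348021.31 + 1447.44 + 1444 + 2531.27 + 30826.6 = 384270.62
ΣP(Q2 2019)·Q(Q1 2019) = 26770.87×12 + 241.24×7 + 57.76×29 + 361.61×8 + 4403.80×9 = 321250.44 + 1688.68 + 1675.04 + 2892.88 + 39634.2 = 367141.24
Index = 384270.62 / 367141.24 × 100 = 104.6656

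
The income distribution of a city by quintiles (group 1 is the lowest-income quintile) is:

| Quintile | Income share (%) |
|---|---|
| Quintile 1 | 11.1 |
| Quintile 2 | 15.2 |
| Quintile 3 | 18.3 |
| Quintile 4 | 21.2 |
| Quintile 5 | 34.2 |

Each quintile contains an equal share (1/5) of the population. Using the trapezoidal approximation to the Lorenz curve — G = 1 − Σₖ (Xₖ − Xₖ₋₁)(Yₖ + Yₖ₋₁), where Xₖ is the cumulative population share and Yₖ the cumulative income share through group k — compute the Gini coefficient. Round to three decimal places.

Cumulative income shares Yₖ: 0.1110, 0.2630, 0.4460, 0.6580, 1.0000
Σ (Xₖ−Xₖ₋₁)(Yₖ+Yₖ₋₁) = (1/5)(0.1110+0.0000) + (1/5)(0.2630+0.1110) + (1/5)(0.4460+0.2630) + (1/5)(0.6580+0.4460) + (1/5)(1.0000+0.6580)
  = 0.0222 + 0.0748 + 0.1418 + 0.2208 + 0.3316 = 0.7912
G = 1 − 0.7912 = 0.2088

0.209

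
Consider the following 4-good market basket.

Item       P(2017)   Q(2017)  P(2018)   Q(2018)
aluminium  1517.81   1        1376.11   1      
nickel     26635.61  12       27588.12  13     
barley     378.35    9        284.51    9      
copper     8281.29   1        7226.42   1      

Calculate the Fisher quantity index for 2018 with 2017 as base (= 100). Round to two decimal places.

108.03

Laspeyres component (base-period weights):
ΣP(2017)Q(2018) = 1517.81×1 + 26635.61×13 + 378.35×9 + 8281.29×1 = 1517.81 + 346262.93 + 3405.15 + 8281.29 = 359467.18
ΣP(2017)Q(2017) = 1517.81×1 + 26635.61×12 + 378.35×9 + 8281.29×1 = 1517.81 + 319627.32 + 3405.15 + 8281.29 = 332831.57
L = 359467.18 / 332831.57 × 100 = 108.0027
Paasche component (current-period weights):
ΣP(2018)Q(2018) = 1376.11×1 + 27588.12×13 + 284.51×9 + 7226.42×1 = 1376.11 + 358645.56 + 2560.59 + 7226.42 = 369808.68
ΣP(2018)Q(2017) = 1376.11×1 + 27588.12×12 + 284.51×9 + 7226.42×1 = 1376.11 + 331057.44 + 2560.59 + 7226.42 = 342220.56
P = 369808.68 / 342220.56 × 100 = 108.0615
Fisher = √(L × P) = √(108.0027 × 108.0615) = 108.0321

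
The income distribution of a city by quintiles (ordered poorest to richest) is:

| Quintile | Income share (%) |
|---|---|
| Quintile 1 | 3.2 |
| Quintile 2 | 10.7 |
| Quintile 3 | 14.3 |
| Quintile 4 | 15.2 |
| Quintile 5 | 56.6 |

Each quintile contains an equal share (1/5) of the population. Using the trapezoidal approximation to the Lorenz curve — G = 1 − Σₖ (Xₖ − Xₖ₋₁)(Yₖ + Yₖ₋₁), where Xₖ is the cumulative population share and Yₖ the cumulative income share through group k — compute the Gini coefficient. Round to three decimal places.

0.445

Cumulative income shares Yₖ: 0.0320, 0.1390, 0.2820, 0.4340, 1.0000
Σ (Xₖ−Xₖ₋₁)(Yₖ+Yₖ₋₁) = (1/5)(0.0320+0.0000) + (1/5)(0.1390+0.0320) + (1/5)(0.2820+0.1390) + (1/5)(0.4340+0.2820) + (1/5)(1.0000+0.4340)
  = 0.0064 + 0.0342 + 0.0842 + 0.1432 + 0.2868 = 0.5548
G = 1 − 0.5548 = 0.4452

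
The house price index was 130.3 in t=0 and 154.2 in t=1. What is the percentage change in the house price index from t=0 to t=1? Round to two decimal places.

18.34%

Change = (154.2 − 130.3) / 130.3 × 100
       = 23.9 / 130.3 × 100 = 18.3423%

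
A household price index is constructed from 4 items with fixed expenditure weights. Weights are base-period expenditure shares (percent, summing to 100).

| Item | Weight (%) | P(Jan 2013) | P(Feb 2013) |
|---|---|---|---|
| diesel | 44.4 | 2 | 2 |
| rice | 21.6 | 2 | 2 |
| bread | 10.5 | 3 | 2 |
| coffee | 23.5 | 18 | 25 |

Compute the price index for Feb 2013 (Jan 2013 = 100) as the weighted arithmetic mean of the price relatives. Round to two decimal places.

diesel: 44.4 × (2/2) = 44.4 × 1.000000 = 44.4000
rice: 21.6 × (2/2) = 21.6 × 1.000000 = 21.6000
bread: 10.5 × (2/3) = 10.5 × 0.666667 = 7.0000
coffee: 23.5 × (25/18) = 23.5 × 1.388889 = 32.6389
Index = Σ wᵢ·(p₁ᵢ/p₀ᵢ) = 44.4000 + 21.6000 + 7.0000 + 32.6389 = 105.6389

105.64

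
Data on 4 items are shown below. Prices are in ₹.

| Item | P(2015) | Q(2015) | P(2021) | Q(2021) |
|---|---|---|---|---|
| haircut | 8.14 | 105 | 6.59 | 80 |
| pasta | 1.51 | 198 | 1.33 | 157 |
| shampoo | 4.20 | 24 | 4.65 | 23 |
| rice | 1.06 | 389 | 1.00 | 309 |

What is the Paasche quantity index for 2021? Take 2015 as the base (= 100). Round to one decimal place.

Paasche quantity index uses current-period prices as weights.
ΣP(2021)·Q(2021) = 6.59×80 + 1.33×157 + 4.65×23 + 1.00×309 = 527.2 + 208.81 + 106.95 + 309 = 1151.96
ΣP(2021)·Q(2015) = 6.59×105 + 1.33×198 + 4.65×24 + 1.00×389 = 691.95 + 263.34 + 111.6 + 389 = 1455.89
Index = 1151.96 / 1455.89 × 100 = 79.1241

79.1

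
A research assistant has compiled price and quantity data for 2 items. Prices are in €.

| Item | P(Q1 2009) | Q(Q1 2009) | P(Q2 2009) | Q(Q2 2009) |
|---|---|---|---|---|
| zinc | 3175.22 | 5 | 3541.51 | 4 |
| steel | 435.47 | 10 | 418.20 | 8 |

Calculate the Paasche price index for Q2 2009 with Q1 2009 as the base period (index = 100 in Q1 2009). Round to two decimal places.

108.20

Paasche price index uses current-period quantities as weights.
ΣP(Q2 2009)·Q(Q2 2009) = 3541.51×4 + 418.20×8 = 14166.04 + 3345.6 = 17511.64
ΣP(Q1 2009)·Q(Q2 2009) = 3175.22×4 + 435.47×8 = 12700.88 + 3483.76 = 16184.64
Index = 17511.64 / 16184.64 × 100 = 108.1991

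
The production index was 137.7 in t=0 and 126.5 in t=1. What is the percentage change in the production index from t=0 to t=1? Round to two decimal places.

Change = (126.5 − 137.7) / 137.7 × 100
       = -11.2 / 137.7 × 100 = -8.1336%

-8.13%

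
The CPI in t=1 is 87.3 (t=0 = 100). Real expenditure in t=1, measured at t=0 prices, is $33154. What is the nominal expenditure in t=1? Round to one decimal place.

28943.4

Nominal = Real × (Index/100) = 33154 × (87.3/100)
        = 33154 × 0.873 = 28943.4420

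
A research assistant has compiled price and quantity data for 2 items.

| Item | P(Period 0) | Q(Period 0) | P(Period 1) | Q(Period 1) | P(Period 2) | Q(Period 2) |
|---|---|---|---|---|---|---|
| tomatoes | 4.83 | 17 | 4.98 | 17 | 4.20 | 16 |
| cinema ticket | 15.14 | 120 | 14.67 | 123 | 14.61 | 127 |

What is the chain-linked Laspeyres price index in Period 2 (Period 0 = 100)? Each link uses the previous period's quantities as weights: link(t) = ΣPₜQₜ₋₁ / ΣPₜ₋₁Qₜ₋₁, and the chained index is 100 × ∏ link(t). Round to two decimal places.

Link Period 0→Period 1:
ΣP(Period 1)Q(Period 0) = 4.98×17 + 14.67×120 = 84.66 + 1760.4 = 1845.06
ΣP(Period 0)Q(Period 0) = 4.83×17 + 15.14×120 = 82.11 + 1816.8 = 1898.91
link = 1845.06/1898.91 = 0.971642
Link Period 1→Period 2:
ΣP(Period 2)Q(Period 1) = 4.20×17 + 14.61×123 = 71.4 + 1797.03 = 1868.43
ΣP(Period 1)Q(Period 1) = 4.98×17 + 14.67×123 = 84.66 + 1804.41 = 1889.07
link = 1868.43/1889.07 = 0.989074
Chained index = 100 × 0.971642 × 0.989074 = 96.1025

96.10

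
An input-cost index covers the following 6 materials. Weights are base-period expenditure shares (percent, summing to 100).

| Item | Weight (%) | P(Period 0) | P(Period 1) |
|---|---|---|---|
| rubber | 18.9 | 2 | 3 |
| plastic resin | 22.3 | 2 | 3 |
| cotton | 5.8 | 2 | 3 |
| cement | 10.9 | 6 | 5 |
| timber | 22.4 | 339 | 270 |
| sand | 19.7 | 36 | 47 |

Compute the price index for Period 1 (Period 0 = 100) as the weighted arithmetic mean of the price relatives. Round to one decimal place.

123.1

rubber: 18.9 × (3/2) = 18.9 × 1.500000 = 28.3500
plastic resin: 22.3 × (3/2) = 22.3 × 1.500000 = 33.4500
cotton: 5.8 × (3/2) = 5.8 × 1.500000 = 8.7000
cement: 10.9 × (5/6) = 10.9 × 0.833333 = 9.0833
timber: 22.4 × (270/339) = 22.4 × 0.796460 = 17.8407
sand: 19.7 × (47/36) = 19.7 × 1.305556 = 25.7194
Index = Σ wᵢ·(p₁ᵢ/p₀ᵢ) = 28.3500 + 33.4500 + 8.7000 + 9.0833 + 17.8407 + 25.7194 = 123.1435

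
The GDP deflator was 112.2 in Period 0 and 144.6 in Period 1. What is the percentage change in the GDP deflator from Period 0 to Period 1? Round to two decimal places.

Change = (144.6 − 112.2) / 112.2 × 100
       = 32.4 / 112.2 × 100 = 28.8770%

28.88%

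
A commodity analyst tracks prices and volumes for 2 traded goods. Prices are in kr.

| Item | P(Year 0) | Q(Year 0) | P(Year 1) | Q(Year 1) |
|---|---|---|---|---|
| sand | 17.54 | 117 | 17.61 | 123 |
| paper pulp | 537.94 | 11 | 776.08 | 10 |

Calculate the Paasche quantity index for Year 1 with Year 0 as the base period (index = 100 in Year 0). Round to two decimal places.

Paasche quantity index uses current-period prices as weights.
ΣP(Year 1)·Q(Year 1) = 17.61×123 + 776.08×10 = 2166.03 + 7760.8 = 9926.83
ΣP(Year 1)·Q(Year 0) = 17.61×117 + 776.08×11 = 2060.37 + 8536.88 = 10597.25
Index = 9926.83 / 10597.25 × 100 = 93.6736

93.67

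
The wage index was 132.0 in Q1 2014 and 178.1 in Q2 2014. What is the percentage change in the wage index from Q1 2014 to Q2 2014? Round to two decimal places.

Change = (178.1 − 132.0) / 132.0 × 100
       = 46.1 / 132.0 × 100 = 34.9242%

34.92%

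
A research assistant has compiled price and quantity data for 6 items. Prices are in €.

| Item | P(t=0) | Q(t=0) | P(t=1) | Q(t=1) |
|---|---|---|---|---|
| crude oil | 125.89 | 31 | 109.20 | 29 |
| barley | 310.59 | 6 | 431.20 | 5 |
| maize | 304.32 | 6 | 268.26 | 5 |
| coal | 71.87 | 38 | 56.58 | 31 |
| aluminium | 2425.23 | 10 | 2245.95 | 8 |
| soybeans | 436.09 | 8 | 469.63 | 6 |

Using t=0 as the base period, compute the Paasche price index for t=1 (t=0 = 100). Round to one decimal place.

94.3

Paasche price index uses current-period quantities as weights.
ΣP(t=1)·Q(t=1) = 109.20×29 + 431.20×5 + 268.26×5 + 56.58×31 + 2245.95×8 + 469.63×6 = 3166.8 + 2156 + 1341.3 + 1753.98 + 17967.6 + 2817.78 = 29203.46
ΣP(t=0)·Q(t=1) = 125.89×29 + 310.59×5 + 304.32×5 + 71.87×31 + 2425.23×8 + 436.09×6 = 3650.81 + 1552.95 + 1521.6 + 2227.97 + 19401.84 + 2616.54 = 30971.71
Index = 29203.46 / 30971.71 × 100 = 94.2908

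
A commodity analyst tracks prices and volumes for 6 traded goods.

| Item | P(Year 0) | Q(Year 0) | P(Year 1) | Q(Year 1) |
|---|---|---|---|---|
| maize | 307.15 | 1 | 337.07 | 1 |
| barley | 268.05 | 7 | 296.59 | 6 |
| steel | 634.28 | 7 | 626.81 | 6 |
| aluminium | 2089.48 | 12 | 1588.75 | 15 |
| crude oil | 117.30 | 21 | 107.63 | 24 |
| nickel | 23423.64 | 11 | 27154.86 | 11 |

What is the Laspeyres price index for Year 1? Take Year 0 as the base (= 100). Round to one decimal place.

Laspeyres price index uses base-period quantities as weights.
ΣP(Year 1)·Q(Year 0) = 337.07×1 + 296.59×7 + 626.81×7 + 1588.75×12 + 107.63×21 + 27154.86×11 = 337.07 + 2076.13 + 4387.67 + 19065 + 2260.23 + 298703.46 = 326829.56
ΣP(Year 0)·Q(Year 0) = 307.15×1 + 268.05×7 + 634.28×7 + 2089.48×12 + 117.30×21 + 23423.64×11 = 307.15 + 1876.35 + 4439.96 + 25073.76 + 2463.3 + 257660.04 = 291820.56
Index = 326829.56 / 291820.56 × 100 = 111.9968

112.0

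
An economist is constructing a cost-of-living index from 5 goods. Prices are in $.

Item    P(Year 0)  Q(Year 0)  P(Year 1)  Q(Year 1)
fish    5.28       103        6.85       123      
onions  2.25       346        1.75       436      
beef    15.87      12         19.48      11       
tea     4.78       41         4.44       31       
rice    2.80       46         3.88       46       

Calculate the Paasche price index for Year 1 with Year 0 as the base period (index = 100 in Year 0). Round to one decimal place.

102.6

Paasche price index uses current-period quantities as weights.
ΣP(Year 1)·Q(Year 1) = 6.85×123 + 1.75×436 + 19.48×11 + 4.44×31 + 3.88×46 = 842.55 + 763 + 214.28 + 137.64 + 178.48 = 2135.95
ΣP(Year 0)·Q(Year 1) = 5.28×123 + 2.25×436 + 15.87×11 + 4.78×31 + 2.80×46 = 649.44 + 981 + 174.57 + 148.18 + 128.8 = 2081.99
Index = 2135.95 / 2081.99 × 100 = 102.5918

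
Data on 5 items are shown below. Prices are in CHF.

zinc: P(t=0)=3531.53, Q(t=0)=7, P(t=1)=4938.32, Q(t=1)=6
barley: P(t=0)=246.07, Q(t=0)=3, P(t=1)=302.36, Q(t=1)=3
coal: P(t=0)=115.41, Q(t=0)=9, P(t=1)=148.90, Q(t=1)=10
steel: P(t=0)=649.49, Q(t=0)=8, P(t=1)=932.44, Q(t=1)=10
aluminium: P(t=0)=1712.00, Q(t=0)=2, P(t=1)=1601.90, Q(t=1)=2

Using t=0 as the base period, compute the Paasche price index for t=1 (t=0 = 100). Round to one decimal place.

135.0

Paasche price index uses current-period quantities as weights.
ΣP(t=1)·Q(t=1) = 4938.32×6 + 302.36×3 + 148.90×10 + 932.44×10 + 1601.90×2 = 29629.92 + 907.08 + 1489 + 9324.4 + 3203.8 = 44554.2
ΣP(t=0)·Q(t=1) = 3531.53×6 + 246.07×3 + 115.41×10 + 649.49×10 + 1712.00×2 = 21189.18 + 738.21 + 1154.1 + 6494.9 + 3424 = 33000.39
Index = 44554.2 / 33000.39 × 100 = 135.0111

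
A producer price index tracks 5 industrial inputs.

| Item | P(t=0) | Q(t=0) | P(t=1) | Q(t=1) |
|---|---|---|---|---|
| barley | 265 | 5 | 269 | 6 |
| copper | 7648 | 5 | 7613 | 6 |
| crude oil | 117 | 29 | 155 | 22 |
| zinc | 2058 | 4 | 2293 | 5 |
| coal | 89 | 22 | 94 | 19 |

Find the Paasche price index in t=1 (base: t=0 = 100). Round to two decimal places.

Paasche price index uses current-period quantities as weights.
ΣP(t=1)·Q(t=1) = 269×6 + 7613×6 + 155×22 + 2293×5 + 94×19 = 1614 + 45678 + 3410 + 11465 + 1786 = 63953
ΣP(t=0)·Q(t=1) = 265×6 + 7648×6 + 117×22 + 2058×5 + 89×19 = 1590 + 45888 + 2574 + 10290 + 1691 = 62033
Index = 63953 / 62033 × 100 = 103.0951

103.10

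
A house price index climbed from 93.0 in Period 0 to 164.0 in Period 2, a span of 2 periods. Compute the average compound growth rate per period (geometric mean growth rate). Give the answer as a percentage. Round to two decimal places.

32.79%

Growth factor = (164.0/93.0)^(1/2) = (1.763441)^(1/2) = 1.327946
Growth rate = 1.327946 − 1 = 0.327946 = 32.7946%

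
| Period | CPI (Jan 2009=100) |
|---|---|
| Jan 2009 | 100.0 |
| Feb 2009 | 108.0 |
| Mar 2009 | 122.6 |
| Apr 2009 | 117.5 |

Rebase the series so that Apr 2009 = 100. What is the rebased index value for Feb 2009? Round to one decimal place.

Rebased(Feb 2009) = 108.0 / 117.5 × 100 = 91.9149

91.9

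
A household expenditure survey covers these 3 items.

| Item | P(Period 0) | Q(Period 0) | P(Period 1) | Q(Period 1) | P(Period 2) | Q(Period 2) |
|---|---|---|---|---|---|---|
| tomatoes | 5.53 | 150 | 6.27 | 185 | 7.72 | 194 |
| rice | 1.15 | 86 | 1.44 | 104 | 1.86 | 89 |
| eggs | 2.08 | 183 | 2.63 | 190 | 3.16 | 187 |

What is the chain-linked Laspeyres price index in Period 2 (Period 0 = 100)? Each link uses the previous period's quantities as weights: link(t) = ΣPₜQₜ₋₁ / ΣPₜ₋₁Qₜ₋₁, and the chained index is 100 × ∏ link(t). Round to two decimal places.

145.00

Link Period 0→Period 1:
ΣP(Period 1)Q(Period 0) = 6.27×150 + 1.44×86 + 2.63×183 = 940.5 + 123.84 + 481.29 = 1545.63
ΣP(Period 0)Q(Period 0) = 5.53×150 + 1.15×86 + 2.08×183 = 829.5 + 98.9 + 380.64 = 1309.04
link = 1545.63/1309.04 = 1.180736
Link Period 1→Period 2:
ΣP(Period 2)Q(Period 1) = 7.72×185 + 1.86×104 + 3.16×190 = 1428.2 + 193.44 + 600.4 = 2222.04
ΣP(Period 1)Q(Period 1) = 6.27×185 + 1.44×104 + 2.63×190 = 1159.95 + 149.76 + 499.7 = 1809.41
link = 2222.04/1809.41 = 1.228047
Chained index = 100 × 1.180736 × 1.228047 = 144.9998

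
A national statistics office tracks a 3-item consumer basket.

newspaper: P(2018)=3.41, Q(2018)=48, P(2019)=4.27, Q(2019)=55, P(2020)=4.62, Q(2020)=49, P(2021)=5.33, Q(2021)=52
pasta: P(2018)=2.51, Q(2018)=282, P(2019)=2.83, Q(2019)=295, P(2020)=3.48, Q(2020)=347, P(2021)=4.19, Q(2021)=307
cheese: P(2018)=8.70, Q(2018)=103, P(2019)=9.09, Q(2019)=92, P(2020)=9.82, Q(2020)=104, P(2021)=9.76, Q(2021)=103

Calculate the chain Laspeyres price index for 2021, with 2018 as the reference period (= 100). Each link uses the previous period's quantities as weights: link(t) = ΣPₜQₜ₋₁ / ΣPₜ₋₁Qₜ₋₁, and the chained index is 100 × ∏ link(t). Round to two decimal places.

Link 2018→2019:
ΣP(2019)Q(2018) = 4.27×48 + 2.83×282 + 9.09×103 = 204.96 + 798.06 + 936.27 = 1939.29
ΣP(2018)Q(2018) = 3.41×48 + 2.51×282 + 8.70×103 = 163.68 + 707.82 + 896.1 = 1767.6
link = 1939.29/1767.6 = 1.097132
Link 2019→2020:
ΣP(2020)Q(2019) = 4.62×55 + 3.48×295 + 9.82×92 = 254.1 + 1026.6 + 903.44 = 2184.14
ΣP(2019)Q(2019) = 4.27×55 + 2.83×295 + 9.09×92 = 234.85 + 834.85 + 836.28 = 1905.98
link = 2184.14/1905.98 = 1.145941
Link 2020→2021:
ΣP(2021)Q(2020) = 5.33×49 + 4.19×347 + 9.76×104 = 261.17 + 1453.93 + 1015.04 = 2730.14
ΣP(2020)Q(2020) = 4.62×49 + 3.48×347 + 9.82×104 = 226.38 + 1207.56 + 1021.28 = 2455.22
link = 2730.14/2455.22 = 1.111974
Chained index = 100 × 1.097132 × 1.145941 × 1.111974 = 139.8026

139.80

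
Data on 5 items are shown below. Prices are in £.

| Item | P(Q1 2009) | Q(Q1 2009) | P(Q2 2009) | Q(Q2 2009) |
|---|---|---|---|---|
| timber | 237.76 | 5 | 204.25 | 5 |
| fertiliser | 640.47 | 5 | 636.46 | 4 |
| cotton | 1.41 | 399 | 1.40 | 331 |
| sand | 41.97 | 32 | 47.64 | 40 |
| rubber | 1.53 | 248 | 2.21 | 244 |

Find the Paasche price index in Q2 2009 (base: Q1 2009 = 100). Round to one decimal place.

Paasche price index uses current-period quantities as weights.
ΣP(Q2 2009)·Q(Q2 2009) = 204.25×5 + 636.46×4 + 1.40×331 + 47.64×40 + 2.21×244 = 1021.25 + 2545.84 + 463.4 + 1905.6 + 539.24 = 6475.33
ΣP(Q1 2009)·Q(Q2 2009) = 237.76×5 + 640.47×4 + 1.41×331 + 41.97×40 + 1.53×244 = 1188.8 + 2561.88 + 466.71 + 1678.8 + 373.32 = 6269.51
Index = 6475.33 / 6269.51 × 100 = 103.2829

103.3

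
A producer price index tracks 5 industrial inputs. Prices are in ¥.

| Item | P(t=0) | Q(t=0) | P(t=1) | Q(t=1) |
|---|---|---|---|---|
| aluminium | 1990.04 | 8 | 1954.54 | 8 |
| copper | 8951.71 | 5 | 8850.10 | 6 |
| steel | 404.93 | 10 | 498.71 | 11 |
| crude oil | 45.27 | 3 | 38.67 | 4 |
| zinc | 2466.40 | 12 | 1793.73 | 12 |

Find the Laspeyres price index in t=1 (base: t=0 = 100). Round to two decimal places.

91.59

Laspeyres price index uses base-period quantities as weights.
ΣP(t=1)·Q(t=0) = 1954.54×8 + 8850.10×5 + 498.71×10 + 38.67×3 + 1793.73×12 = 15636.32 + 44250.5 + 4987.1 + 116.01 + 21524.76 = 86514.69
ΣP(t=0)·Q(t=0) = 1990.04×8 + 8951.71×5 + 404.93×10 + 45.27×3 + 2466.40×12 = 15920.32 + 44758.55 + 4049.3 + 135.81 + 29596.8 = 94460.78
Index = 86514.69 / 94460.78 × 100 = 91.5879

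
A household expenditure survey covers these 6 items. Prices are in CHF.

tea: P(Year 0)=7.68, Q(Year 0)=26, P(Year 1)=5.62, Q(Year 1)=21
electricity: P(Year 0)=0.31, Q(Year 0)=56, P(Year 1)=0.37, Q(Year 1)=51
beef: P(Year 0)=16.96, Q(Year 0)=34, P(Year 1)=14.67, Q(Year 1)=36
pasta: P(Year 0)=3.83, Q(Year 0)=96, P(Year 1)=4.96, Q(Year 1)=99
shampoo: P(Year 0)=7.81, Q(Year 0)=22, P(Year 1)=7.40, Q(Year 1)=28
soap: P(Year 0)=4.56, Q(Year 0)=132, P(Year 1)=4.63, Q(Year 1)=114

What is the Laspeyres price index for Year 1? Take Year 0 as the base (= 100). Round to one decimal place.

99.0

Laspeyres price index uses base-period quantities as weights.
ΣP(Year 1)·Q(Year 0) = 5.62×26 + 0.37×56 + 14.67×34 + 4.96×96 + 7.40×22 + 4.63×132 = 146.12 + 20.72 + 498.78 + 476.16 + 162.8 + 611.16 = 1915.74
ΣP(Year 0)·Q(Year 0) = 7.68×26 + 0.31×56 + 16.96×34 + 3.83×96 + 7.81×22 + 4.56×132 = 199.68 + 17.36 + 576.64 + 367.68 + 171.82 + 601.92 = 1935.1
Index = 1915.74 / 1935.1 × 100 = 98.9995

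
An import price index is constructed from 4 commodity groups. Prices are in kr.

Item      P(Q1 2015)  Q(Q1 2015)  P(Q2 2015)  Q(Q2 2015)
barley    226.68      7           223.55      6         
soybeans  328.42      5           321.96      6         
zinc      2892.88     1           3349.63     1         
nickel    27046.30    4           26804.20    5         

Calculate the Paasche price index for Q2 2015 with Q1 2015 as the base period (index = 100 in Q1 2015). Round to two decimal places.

Paasche price index uses current-period quantities as weights.
ΣP(Q2 2015)·Q(Q2 2015) = 223.55×6 + 321.96×6 + 3349.63×1 + 26804.20×5 = 1341.3 + 1931.76 + 3349.63 + 134021 = 140643.69
ΣP(Q1 2015)·Q(Q2 2015) = 226.68×6 + 328.42×6 + 2892.88×1 + 27046.30×5 = 1360.08 + 1970.52 + 2892.88 + 135231.5 = 141454.98
Index = 140643.69 / 141454.98 × 100 = 99.4265

99.43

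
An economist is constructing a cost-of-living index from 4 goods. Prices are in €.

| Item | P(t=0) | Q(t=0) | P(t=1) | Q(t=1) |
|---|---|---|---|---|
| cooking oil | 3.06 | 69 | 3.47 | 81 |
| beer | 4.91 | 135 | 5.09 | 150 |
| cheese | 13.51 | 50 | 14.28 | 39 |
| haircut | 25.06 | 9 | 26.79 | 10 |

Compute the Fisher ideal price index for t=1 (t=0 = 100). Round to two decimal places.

106.06

Laspeyres component (base-period weights):
ΣP(t=1)Q(t=0) = 3.47×69 + 5.09×135 + 14.28×50 + 26.79×9 = 239.43 + 687.15 + 714 + 241.11 = 1881.69
ΣP(t=0)Q(t=0) = 3.06×69 + 4.91×135 + 13.51×50 + 25.06×9 = 211.14 + 662.85 + 675.5 + 225.54 = 1775.03
L = 1881.69 / 1775.03 × 100 = 106.0089
Paasche component (current-period weights):
ΣP(t=1)Q(t=1) = 3.47×81 + 5.09×150 + 14.28×39 + 26.79×10 = 281.07 + 763.5 + 556.92 + 267.9 = 1869.39
ΣP(t=0)Q(t=1) = 3.06×81 + 4.91×150 + 13.51×39 + 25.06×10 = 247.86 + 736.5 + 526.89 + 250.6 = 1761.85
P = 1869.39 / 1761.85 × 100 = 106.1038
Fisher = √(L × P) = √(106.0089 × 106.1038) = 106.0564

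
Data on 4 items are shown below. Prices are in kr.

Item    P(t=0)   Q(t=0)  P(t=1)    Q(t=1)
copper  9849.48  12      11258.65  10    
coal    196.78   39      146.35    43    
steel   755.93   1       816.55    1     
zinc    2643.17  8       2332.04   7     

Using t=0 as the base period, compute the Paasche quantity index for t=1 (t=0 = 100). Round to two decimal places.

Paasche quantity index uses current-period prices as weights.
ΣP(t=1)·Q(t=1) = 11258.65×10 + 146.35×43 + 816.55×1 + 2332.04×7 = 112586.5 + 6293.05 + 816.55 + 16324.28 = 136020.38
ΣP(t=1)·Q(t=0) = 11258.65×12 + 146.35×39 + 816.55×1 + 2332.04×8 = 135103.8 + 5707.65 + 816.55 + 18656.32 = 160284.32
Index = 136020.38 / 160284.32 × 100 = 84.8619

84.86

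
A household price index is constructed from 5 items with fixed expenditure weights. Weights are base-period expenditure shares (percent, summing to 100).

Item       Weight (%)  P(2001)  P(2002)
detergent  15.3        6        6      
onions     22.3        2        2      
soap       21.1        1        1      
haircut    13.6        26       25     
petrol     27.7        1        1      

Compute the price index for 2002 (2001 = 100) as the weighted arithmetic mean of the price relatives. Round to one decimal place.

99.5

detergent: 15.3 × (6/6) = 15.3 × 1.000000 = 15.3000
onions: 22.3 × (2/2) = 22.3 × 1.000000 = 22.3000
soap: 21.1 × (1/1) = 21.1 × 1.000000 = 21.1000
haircut: 13.6 × (25/26) = 13.6 × 0.961538 = 13.0769
petrol: 27.7 × (1/1) = 27.7 × 1.000000 = 27.7000
Index = Σ wᵢ·(p₁ᵢ/p₀ᵢ) = 15.3000 + 22.3000 + 21.1000 + 13.0769 + 27.7000 = 99.4769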